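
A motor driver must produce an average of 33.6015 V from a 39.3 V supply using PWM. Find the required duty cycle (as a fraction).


D = V_avg/V_supply = 33.6015/39.3 = 0.8550

0.8550


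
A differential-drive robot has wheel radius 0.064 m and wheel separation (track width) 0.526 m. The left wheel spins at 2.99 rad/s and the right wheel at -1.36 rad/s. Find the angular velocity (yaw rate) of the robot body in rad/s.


omega = r*(wR - wL)/L = 0.064*(-1.36 - (2.99))/0.526 = -0.5293

-0.5293 rad/s


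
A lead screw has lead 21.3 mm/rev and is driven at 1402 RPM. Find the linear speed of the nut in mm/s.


v = lead * (RPM/60) = 21.3*1402/60 = 497.7100

497.7100 mm/s


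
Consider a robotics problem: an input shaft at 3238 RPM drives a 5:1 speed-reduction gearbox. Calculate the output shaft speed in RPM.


omega_out = omega_in / N = 3238 / 5 = 647.6000

647.6000 RPM


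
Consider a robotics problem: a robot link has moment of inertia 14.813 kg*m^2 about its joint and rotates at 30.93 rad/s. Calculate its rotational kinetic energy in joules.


KE = (1/2)*I*omega^2 = 0.5*14.813*30.93^2 = 7085.5386

7085.5386 J


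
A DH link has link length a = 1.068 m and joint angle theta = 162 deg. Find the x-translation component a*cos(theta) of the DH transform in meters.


a*cos(theta) = 1.068*cos(162 deg) = -1.0157

-1.0157 m


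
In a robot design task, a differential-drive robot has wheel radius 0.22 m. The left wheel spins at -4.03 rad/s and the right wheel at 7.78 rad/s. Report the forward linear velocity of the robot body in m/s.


v = r*(wR + wL)/2 = 0.22*(7.78 + -4.03)/2 = 0.4125

0.4125 m/s


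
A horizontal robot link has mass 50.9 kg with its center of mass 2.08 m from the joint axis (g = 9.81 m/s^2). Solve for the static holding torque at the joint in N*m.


tau = m*g*L = 50.9 * 9.81 * 2.08 = 1038.6043

1038.6043 N*m


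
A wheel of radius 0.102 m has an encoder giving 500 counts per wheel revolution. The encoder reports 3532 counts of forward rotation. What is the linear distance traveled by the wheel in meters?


revs = 3532/500 = 7.064000
d = revs * 2*pi*r = 7.064000 * 2*pi*0.102 = 4.5272

4.5272 m


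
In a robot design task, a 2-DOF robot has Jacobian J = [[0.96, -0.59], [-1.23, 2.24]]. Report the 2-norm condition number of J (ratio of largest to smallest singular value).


JJ^T eigenvalues: trace(JJ^T) = 7.8002, det(JJ^T) = det(J)^2 = 2.02977009
s_max^2 = (7.8002 + sqrt(52.72403968))/2 = 7.53066606
s_min^2 = (7.8002 - sqrt(52.72403968))/2 = 0.26953394
kappa = s_max/s_min = sqrt(7.53066606/0.26953394) = 5.2858

5.2858


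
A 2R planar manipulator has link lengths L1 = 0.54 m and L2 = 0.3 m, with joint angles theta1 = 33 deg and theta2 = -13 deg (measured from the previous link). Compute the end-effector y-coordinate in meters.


y = L1*sin(th1) + L2*sin(th1+th2) = 0.54*sin(33 deg) + 0.3*sin(20 deg) = 0.3967

0.3967 m


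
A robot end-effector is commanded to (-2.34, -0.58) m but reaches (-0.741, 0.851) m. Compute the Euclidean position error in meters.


dx = -0.741 - (-2.34) = 1.5990, dy = 0.851 - (-0.58) = 1.4310
err = sqrt(2.556801 + 2.047761) = 2.1458

2.1458 m


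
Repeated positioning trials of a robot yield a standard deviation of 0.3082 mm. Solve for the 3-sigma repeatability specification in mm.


repeatability = 3*sigma = 3*0.3082 = 0.9246

0.9246 mm


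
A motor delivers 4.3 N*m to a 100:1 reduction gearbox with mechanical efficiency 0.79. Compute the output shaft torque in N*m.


tau_out = tau_in * N * eta = 4.3 * 100 * 0.79 = 339.7000

339.7000 N*m


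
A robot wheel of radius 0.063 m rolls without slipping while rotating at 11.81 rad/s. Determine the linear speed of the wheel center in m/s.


v = omega * r = 11.81 * 0.063 = 0.7440

0.7440 m/s


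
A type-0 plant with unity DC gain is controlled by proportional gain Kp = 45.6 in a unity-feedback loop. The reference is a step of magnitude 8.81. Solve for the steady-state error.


e_ss = R/(1 + Kp) = 8.81/(1 + 45.6) = 8.81/46.6000 = 0.1891

0.1891


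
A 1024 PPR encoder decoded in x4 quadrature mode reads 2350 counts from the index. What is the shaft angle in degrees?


angle = counts * 360 / (PPR*4) = 2350 * 360 / 4096 = 206.5430

206.5430 degrees


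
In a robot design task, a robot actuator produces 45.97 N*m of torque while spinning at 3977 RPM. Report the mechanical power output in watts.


omega = 3977 * 2*pi/60 = 416.470466 rad/s
P = tau * omega = 45.97 * 416.470466 = 19145.1473

19145.1473 W


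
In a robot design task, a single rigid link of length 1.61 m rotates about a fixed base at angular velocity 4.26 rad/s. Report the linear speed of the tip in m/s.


v = L*omega = 1.61 * 4.26 = 6.8586

6.8586 m/s


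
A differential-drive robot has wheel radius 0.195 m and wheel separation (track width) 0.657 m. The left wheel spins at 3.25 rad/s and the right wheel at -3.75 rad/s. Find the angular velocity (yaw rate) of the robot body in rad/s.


omega = r*(wR - wL)/L = 0.195*(-3.75 - (3.25))/0.657 = -2.0776

-2.0776 rad/s


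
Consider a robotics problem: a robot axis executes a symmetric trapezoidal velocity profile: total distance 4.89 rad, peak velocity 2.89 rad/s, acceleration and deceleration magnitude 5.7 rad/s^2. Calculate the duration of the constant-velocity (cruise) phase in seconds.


t_acc = v/a = 0.507018 s, d_acc = v^2/(2a) = 0.732640 rad each
d_cruise = 4.89 - 2*0.732640 = 3.424720 rad
t_cruise = d_cruise/v = 3.424720/2.89 = 1.1850

1.1850 s


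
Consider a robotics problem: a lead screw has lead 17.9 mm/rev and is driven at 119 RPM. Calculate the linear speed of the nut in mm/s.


v = lead * (RPM/60) = 17.9*119/60 = 35.5017

35.5017 mm/s


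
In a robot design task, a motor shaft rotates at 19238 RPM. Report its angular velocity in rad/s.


omega = 19238 * 2*pi/60 = 2014.5986

2014.5986 rad/s


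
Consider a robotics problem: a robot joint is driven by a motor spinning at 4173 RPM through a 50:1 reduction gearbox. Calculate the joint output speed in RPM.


omega_joint = omega_motor / N = 4173 / 50 = 83.4600

83.4600 RPM


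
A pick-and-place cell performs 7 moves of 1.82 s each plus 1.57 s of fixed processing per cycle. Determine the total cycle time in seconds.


T = 7*1.82 + 1.57 = 14.3100

14.3100 s


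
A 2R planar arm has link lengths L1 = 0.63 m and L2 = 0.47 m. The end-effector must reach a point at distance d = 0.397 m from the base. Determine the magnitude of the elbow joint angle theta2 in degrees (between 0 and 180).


cos(th2) = (d^2 - L1^2 - L2^2)/(2*L1*L2) = (0.397^2 - 0.63^2 - 0.47^2)/(2*0.63*0.47) = -0.77708713
th2 = acos(-0.77708713) = 140.9946 deg

140.9946 degrees


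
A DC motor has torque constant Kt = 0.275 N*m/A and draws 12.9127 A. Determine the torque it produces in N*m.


tau = Kt * I = 0.275*12.9127 = 3.5510

3.5510 N*m


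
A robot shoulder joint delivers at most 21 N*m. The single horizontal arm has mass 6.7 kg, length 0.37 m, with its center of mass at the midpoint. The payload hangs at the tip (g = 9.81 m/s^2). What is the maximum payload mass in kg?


tau_arm = m_arm*g*(L/2) = 6.7*9.81*0.37/2 = 12.1595 N*m
tau_payload = tau_max - tau_arm = 21 - 12.1595 = 8.8405
m_payload = tau_payload / (g*L) = 8.8405 / (9.81*0.37) = 2.4356

2.4356 kg


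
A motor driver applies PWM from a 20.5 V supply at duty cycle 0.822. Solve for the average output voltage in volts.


V_avg = V_supply * D = 20.5*0.822 = 16.8510

16.8510 V


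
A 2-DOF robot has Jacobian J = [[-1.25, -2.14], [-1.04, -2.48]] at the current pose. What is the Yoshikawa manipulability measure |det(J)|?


det(J) = -1.25*-2.48 - (-2.14)*(-1.04) = 0.8744
|det(J)| = 0.8744

0.8744


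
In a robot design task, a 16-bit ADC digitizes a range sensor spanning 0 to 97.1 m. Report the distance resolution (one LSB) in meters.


res = range / 2^n = 97.1/2^16 = 97.1/65536 = 0.0015

0.0015 m


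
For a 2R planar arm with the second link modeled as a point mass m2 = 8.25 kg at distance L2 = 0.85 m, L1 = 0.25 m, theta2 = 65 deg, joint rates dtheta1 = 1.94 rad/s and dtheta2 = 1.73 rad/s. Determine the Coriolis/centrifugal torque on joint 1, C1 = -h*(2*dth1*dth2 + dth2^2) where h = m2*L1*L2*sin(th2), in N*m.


h = m2*L1*L2*sin(th2) = 8.25*0.25*0.85*sin(65 deg) = 1.588871
C1 = -h*(2*1.94*1.73 + 1.73^2) = -1.588871*9.7053 = -15.4205

-15.4205 N*m


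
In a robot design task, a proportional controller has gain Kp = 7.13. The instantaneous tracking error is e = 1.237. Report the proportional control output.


u_P = Kp * e = 7.13 * 1.237 = 8.8198

8.8198


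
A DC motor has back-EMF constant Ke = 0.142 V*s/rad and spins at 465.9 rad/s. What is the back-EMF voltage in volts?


V_emf = Ke * omega = 0.142*465.9 = 66.1578

66.1578 V


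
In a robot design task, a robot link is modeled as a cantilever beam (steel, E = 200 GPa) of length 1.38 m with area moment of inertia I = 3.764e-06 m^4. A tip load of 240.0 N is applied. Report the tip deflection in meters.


delta = F*L^3/(3*E*I) = 240.0*1.38^3/(3*2.000e+11*3.764e-06)
      = 630.73728/2258400 = 2.7929e-04

2.7929e-04 m


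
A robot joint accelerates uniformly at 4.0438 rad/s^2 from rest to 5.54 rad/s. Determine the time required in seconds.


t = delta_omega / alpha = 5.54 / 4.0438 = 1.3700

1.3700 s


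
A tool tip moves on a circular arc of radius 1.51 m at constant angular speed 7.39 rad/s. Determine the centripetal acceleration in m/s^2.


a_c = omega^2 * r = 7.39^2 * 1.51 = 82.4643

82.4643 m/s^2


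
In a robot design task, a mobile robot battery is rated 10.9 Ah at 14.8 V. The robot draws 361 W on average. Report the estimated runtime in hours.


E = 10.9*14.8 = 161.3200 Wh
t = E/P = 161.3200/361 = 0.4469

0.4469 hours


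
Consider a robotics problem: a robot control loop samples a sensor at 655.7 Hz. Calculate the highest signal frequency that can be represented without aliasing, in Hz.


f_max = f_s/2 = 655.7/2 = 327.8500

327.8500 Hz


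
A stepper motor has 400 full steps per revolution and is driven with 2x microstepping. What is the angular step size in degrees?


step = 360/(400*2) = 360/800 = 0.4500

0.4500 degrees


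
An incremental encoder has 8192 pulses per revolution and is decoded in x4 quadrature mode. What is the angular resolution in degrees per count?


resolution = 360 / (PPR * 4) = 360 / 32768 = 0.0110

0.0110 degrees


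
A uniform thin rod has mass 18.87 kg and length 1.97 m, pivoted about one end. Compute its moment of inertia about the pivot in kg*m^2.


I = (1/3)*m*L^2 = (1/3)*18.87*1.97^2 = 24.4109

24.4109 kg*m^2


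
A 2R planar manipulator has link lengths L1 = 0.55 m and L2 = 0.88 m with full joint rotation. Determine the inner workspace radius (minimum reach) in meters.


r_min = |L1 - L2| = |0.55 - 0.88| = 0.3300

0.3300 m


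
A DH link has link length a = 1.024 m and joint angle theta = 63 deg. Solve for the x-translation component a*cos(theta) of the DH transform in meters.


a*cos(theta) = 1.024*cos(63 deg) = 0.4649

0.4649 m


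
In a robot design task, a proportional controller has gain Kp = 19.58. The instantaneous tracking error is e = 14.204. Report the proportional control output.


u_P = Kp * e = 19.58 * 14.204 = 278.1143

278.1143


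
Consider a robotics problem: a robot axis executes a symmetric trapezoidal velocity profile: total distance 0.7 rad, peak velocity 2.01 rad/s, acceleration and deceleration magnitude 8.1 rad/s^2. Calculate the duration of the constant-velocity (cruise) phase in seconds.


t_acc = v/a = 0.248148 s, d_acc = v^2/(2a) = 0.249389 rad each
d_cruise = 0.7 - 2*0.249389 = 0.201222 rad
t_cruise = d_cruise/v = 0.201222/2.01 = 0.1001

0.1001 s


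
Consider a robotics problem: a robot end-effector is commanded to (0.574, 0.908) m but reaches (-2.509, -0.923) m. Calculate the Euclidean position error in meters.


dx = -2.509 - (0.574) = -3.0830, dy = -0.923 - (0.908) = -1.8310
err = sqrt(9.504889 + 3.352561) = 3.5857

3.5857 m


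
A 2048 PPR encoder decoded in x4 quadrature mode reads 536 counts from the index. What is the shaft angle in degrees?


angle = counts * 360 / (PPR*4) = 536 * 360 / 8192 = 23.5547

23.5547 degrees


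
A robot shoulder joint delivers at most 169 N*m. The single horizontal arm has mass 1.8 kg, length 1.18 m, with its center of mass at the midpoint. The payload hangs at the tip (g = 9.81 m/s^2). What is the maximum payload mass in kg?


tau_arm = m_arm*g*(L/2) = 1.8*9.81*1.18/2 = 10.4182 N*m
tau_payload = tau_max - tau_arm = 169 - 10.4182 = 158.5818
m_payload = tau_payload / (g*L) = 158.5818 / (9.81*1.18) = 13.6994

13.6994 kg


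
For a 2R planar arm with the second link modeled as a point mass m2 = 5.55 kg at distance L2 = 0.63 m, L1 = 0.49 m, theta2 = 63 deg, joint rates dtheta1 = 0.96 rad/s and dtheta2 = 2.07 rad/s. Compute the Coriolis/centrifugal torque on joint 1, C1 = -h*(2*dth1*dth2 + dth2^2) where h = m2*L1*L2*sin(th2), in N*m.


h = m2*L1*L2*sin(th2) = 5.55*0.49*0.63*sin(63 deg) = 1.526548
C1 = -h*(2*0.96*2.07 + 2.07^2) = -1.526548*8.2593 = -12.6082

-12.6082 N*m


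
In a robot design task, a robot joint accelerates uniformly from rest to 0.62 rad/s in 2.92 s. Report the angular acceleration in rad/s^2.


alpha = delta_omega / t = 0.62 / 2.92 = 0.2123

0.2123 rad/s^2


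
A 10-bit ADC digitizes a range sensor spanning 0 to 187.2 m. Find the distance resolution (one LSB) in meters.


res = range / 2^n = 187.2/2^10 = 187.2/1024 = 0.1828

0.1828 m


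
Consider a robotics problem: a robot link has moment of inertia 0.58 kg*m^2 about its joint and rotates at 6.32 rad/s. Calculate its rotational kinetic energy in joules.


KE = (1/2)*I*omega^2 = 0.5*0.58*6.32^2 = 11.5833

11.5833 J


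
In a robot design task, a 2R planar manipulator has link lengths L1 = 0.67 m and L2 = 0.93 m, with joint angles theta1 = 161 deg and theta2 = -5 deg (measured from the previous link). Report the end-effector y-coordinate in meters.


y = L1*sin(th1) + L2*sin(th1+th2) = 0.67*sin(161 deg) + 0.93*sin(156 deg) = 0.5964

0.5964 m


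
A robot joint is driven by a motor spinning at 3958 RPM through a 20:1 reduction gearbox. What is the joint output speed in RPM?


omega_joint = omega_motor / N = 3958 / 20 = 197.9000

197.9000 RPM


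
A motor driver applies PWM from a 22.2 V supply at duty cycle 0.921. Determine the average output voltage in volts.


V_avg = V_supply * D = 22.2*0.921 = 20.4462

20.4462 V


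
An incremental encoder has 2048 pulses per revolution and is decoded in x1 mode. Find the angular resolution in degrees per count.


resolution = 360 / (PPR * 1) = 360 / 2048 = 0.1758

0.1758 degrees


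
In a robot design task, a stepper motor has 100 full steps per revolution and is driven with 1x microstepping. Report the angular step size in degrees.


step = 360/(100*1) = 360/100 = 3.6000

3.6000 degrees


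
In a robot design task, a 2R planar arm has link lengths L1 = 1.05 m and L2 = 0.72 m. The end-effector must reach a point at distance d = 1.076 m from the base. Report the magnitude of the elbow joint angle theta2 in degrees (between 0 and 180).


cos(th2) = (d^2 - L1^2 - L2^2)/(2*L1*L2) = (1.076^2 - 1.05^2 - 0.72^2)/(2*1.05*0.72) = -0.30629894
th2 = acos(-0.30629894) = 107.8363 deg

107.8363 degrees


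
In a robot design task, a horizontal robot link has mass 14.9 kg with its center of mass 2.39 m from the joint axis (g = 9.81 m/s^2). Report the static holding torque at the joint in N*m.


tau = m*g*L = 14.9 * 9.81 * 2.39 = 349.3439

349.3439 N*m


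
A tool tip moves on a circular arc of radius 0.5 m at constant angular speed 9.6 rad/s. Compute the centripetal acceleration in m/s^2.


a_c = omega^2 * r = 9.6^2 * 0.5 = 46.0800

46.0800 m/s^2


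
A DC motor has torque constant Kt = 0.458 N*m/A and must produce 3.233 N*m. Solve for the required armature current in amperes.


I = tau / Kt = 3.233/0.458 = 7.0590

7.0590 A


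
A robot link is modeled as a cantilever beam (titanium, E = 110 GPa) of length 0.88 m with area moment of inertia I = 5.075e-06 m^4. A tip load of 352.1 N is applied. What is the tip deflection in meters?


delta = F*L^3/(3*E*I) = 352.1*0.88^3/(3*1.100e+11*5.075e-06)
      = 239.9462912/1674750 = 1.4327e-04

1.4327e-04 m


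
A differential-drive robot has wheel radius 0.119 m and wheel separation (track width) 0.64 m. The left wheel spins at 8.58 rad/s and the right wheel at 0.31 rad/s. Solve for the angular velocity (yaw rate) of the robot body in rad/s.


omega = r*(wR - wL)/L = 0.119*(0.31 - (8.58))/0.64 = -1.5377

-1.5377 rad/s


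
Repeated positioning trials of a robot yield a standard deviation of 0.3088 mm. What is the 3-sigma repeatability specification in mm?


repeatability = 3*sigma = 3*0.3088 = 0.9264

0.9264 mm


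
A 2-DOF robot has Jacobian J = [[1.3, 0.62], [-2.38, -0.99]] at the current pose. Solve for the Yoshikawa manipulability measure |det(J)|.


det(J) = 1.3*-0.99 - (0.62)*(-2.38) = 0.1886
|det(J)| = 0.1886

0.1886


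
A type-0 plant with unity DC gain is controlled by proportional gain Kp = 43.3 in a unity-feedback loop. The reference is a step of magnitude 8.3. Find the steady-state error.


e_ss = R/(1 + Kp) = 8.3/(1 + 43.3) = 8.3/44.3000 = 0.1874

0.1874


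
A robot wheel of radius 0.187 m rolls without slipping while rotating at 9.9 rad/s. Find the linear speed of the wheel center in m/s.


v = omega * r = 9.9 * 0.187 = 1.8513

1.8513 m/s


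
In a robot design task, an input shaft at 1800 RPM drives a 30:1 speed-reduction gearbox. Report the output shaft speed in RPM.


omega_out = omega_in / N = 1800 / 30 = 60.0000

60.0000 RPM


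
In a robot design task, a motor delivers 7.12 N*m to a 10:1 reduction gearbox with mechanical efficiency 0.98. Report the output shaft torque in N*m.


tau_out = tau_in * N * eta = 7.12 * 10 * 0.98 = 69.7760

69.7760 N*m


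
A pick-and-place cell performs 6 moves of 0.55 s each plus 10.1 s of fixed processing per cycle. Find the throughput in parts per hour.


T_cycle = 6*0.55 + 10.1 = 13.4000 s
rate = 3600/T = 268.6567

268.6567 parts/hour


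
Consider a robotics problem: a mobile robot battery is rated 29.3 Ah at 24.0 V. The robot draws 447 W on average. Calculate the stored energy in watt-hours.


E = capacity * V = 29.3*24.0 = 703.2000

703.2000 Wh


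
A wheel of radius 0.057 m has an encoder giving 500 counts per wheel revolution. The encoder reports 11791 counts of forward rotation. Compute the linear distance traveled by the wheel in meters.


revs = 11791/500 = 23.582000
d = revs * 2*pi*r = 23.582000 * 2*pi*0.057 = 8.4457

8.4457 m


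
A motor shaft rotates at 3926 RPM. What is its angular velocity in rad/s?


omega = 3926 * 2*pi/60 = 411.1298

411.1298 rad/s


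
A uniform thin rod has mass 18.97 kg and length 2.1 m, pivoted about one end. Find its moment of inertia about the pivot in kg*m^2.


I = (1/3)*m*L^2 = (1/3)*18.97*2.1^2 = 27.8859

27.8859 kg*m^2


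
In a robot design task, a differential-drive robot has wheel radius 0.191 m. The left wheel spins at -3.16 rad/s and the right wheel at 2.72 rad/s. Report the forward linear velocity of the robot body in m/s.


v = r*(wR + wL)/2 = 0.191*(2.72 + -3.16)/2 = -0.0420

-0.0420 m/s


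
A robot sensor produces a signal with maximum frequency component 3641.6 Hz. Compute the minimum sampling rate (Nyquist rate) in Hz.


f_s,min = 2*f_max = 2*3641.6 = 7283.2000

7283.2000 Hz


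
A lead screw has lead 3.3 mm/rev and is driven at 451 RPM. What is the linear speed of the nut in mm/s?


v = lead * (RPM/60) = 3.3*451/60 = 24.8050

24.8050 mm/s


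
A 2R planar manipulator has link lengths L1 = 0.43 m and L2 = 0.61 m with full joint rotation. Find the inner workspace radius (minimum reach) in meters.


r_min = |L1 - L2| = |0.43 - 0.61| = 0.1800

0.1800 m


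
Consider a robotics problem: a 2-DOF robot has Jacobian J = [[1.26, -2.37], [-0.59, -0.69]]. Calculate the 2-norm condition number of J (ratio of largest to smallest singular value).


JJ^T eigenvalues: trace(JJ^T) = 8.0287, det(JJ^T) = det(J)^2 = 5.14246329
s_max^2 = (8.0287 + sqrt(43.89017053))/2 = 7.32683285
s_min^2 = (8.0287 - sqrt(43.89017053))/2 = 0.70186715
kappa = s_max/s_min = sqrt(7.32683285/0.70186715) = 3.2310

3.2310


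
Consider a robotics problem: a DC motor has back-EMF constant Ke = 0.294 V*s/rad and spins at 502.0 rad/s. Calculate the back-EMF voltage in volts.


V_emf = Ke * omega = 0.294*502.0 = 147.5880

147.5880 V


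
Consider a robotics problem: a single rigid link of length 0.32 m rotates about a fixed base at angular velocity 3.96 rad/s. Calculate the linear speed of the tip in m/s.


v = L*omega = 0.32 * 3.96 = 1.2672

1.2672 m/s


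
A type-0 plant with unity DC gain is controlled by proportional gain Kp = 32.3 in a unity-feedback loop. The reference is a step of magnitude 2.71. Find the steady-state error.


e_ss = R/(1 + Kp) = 2.71/(1 + 32.3) = 2.71/33.3000 = 0.0814

0.0814


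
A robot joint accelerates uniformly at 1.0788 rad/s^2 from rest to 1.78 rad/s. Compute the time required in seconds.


t = delta_omega / alpha = 1.78 / 1.0788 = 1.6500

1.6500 s


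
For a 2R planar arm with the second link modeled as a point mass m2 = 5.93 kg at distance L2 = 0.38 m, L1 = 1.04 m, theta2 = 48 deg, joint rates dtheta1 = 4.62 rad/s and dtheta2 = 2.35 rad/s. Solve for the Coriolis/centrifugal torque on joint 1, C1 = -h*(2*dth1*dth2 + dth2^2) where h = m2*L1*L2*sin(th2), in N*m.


h = m2*L1*L2*sin(th2) = 5.93*1.04*0.38*sin(48 deg) = 1.741587
C1 = -h*(2*4.62*2.35 + 2.35^2) = -1.741587*27.2365 = -47.4347

-47.4347 N*m


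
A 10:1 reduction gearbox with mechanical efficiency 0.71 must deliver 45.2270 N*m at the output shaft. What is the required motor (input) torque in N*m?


tau_in = tau_out / (N * eta) = 45.2270 / (10 * 0.71) = 6.3700

6.3700 N*m


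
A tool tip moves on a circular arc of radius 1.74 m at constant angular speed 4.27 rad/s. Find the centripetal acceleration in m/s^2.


a_c = omega^2 * r = 4.27^2 * 1.74 = 31.7252

31.7252 m/s^2


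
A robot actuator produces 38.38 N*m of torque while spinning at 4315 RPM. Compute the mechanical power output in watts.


omega = 4315 * 2*pi/60 = 451.865743 rad/s
P = tau * omega = 38.38 * 451.865743 = 17342.6072

17342.6072 W


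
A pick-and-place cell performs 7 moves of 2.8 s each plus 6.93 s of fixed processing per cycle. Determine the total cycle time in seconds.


T = 7*2.8 + 6.93 = 26.5300

26.5300 s


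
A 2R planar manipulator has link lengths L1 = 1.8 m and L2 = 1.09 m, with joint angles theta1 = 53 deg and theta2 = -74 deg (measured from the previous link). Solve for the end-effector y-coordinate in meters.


y = L1*sin(th1) + L2*sin(th1+th2) = 1.8*sin(53 deg) + 1.09*sin(-21 deg) = 1.0469

1.0469 m


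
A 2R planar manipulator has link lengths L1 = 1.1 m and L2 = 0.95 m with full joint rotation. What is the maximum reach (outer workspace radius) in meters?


r_max = L1 + L2 = 1.1 + 0.95 = 2.0500

2.0500 m


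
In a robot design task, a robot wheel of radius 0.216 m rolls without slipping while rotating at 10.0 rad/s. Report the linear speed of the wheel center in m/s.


v = omega * r = 10.0 * 0.216 = 2.1600

2.1600 m/s


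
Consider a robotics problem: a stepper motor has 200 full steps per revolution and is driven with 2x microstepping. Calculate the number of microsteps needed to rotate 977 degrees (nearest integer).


step_size = 360/(200*2) = 360/400 = 0.900000 deg
n = 977/(360/400) = 977*400/360 = 1085.5556 -> 1086

1086 steps


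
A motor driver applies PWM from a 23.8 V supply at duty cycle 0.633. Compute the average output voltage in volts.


V_avg = V_supply * D = 23.8*0.633 = 15.0654

15.0654 V


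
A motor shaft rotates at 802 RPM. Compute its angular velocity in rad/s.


omega = 802 * 2*pi/60 = 83.9852

83.9852 rad/s


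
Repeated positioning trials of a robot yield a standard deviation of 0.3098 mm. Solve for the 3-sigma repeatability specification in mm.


repeatability = 3*sigma = 3*0.3098 = 0.9294

0.9294 mm


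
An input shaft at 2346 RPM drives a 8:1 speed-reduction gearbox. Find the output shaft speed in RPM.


omega_out = omega_in / N = 2346 / 8 = 293.2500

293.2500 RPM


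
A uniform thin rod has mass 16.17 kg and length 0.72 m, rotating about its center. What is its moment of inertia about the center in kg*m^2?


I = (1/12)*m*L^2 = (1/12)*16.17*0.72^2 = 0.6985

0.6985 kg*m^2


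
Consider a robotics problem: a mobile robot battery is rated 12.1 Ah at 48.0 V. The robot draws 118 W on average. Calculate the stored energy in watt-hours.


E = capacity * V = 12.1*48.0 = 580.8000

580.8000 Wh


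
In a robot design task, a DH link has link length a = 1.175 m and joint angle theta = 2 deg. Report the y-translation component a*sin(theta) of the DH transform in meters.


a*sin(theta) = 1.175*sin(2 deg) = 0.0410

0.0410 m


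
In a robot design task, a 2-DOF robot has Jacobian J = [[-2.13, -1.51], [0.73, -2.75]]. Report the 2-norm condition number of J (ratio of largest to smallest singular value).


JJ^T eigenvalues: trace(JJ^T) = 14.9124, det(JJ^T) = det(J)^2 = 48.43881604
s_max^2 = (14.9124 + sqrt(28.62440960))/2 = 10.13128923
s_min^2 = (14.9124 - sqrt(28.62440960))/2 = 4.78111077
kappa = s_max/s_min = sqrt(10.13128923/4.78111077) = 1.4557

1.4557


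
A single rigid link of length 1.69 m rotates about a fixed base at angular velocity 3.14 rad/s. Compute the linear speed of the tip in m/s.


v = L*omega = 1.69 * 3.14 = 5.3066

5.3066 m/s


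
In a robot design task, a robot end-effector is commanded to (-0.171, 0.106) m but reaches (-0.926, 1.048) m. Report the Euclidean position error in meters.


dx = -0.926 - (-0.171) = -0.7550, dy = 1.048 - (0.106) = 0.9420
err = sqrt(0.570025 + 0.887364) = 1.2072

1.2072 m


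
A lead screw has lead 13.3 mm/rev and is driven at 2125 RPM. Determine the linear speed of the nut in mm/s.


v = lead * (RPM/60) = 13.3*2125/60 = 471.0417

471.0417 mm/s


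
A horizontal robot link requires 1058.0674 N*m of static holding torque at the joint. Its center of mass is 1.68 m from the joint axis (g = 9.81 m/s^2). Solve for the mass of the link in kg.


m = tau / (g*L) = 1058.0674 / (9.81 * 1.68) = 64.2000

64.2000 kg


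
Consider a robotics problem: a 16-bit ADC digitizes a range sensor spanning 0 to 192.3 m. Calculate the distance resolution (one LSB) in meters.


res = range / 2^n = 192.3/2^16 = 192.3/65536 = 0.0029

0.0029 m


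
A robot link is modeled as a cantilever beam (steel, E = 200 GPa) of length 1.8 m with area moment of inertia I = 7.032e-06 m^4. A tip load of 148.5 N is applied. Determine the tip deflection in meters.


delta = F*L^3/(3*E*I) = 148.5*1.8^3/(3*2.000e+11*7.032e-06)
      = 866.052/4219200 = 2.0526e-04

2.0526e-04 m


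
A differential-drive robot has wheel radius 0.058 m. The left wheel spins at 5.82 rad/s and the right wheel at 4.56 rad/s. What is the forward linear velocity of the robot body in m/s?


v = r*(wR + wL)/2 = 0.058*(4.56 + 5.82)/2 = 0.3010

0.3010 m/s


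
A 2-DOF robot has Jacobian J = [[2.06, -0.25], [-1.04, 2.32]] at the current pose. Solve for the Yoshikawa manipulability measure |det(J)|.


det(J) = 2.06*2.32 - (-0.25)*(-1.04) = 4.5192
|det(J)| = 4.5192

4.5192


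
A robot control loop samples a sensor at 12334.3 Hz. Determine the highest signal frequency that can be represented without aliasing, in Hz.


f_max = f_s/2 = 12334.3/2 = 6167.1500

6167.1500 Hz


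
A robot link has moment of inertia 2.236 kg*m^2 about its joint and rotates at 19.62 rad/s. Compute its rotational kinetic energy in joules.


KE = (1/2)*I*omega^2 = 0.5*2.236*19.62^2 = 430.3678

430.3678 J


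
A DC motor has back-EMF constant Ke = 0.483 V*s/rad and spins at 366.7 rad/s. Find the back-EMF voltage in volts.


V_emf = Ke * omega = 0.483*366.7 = 177.1161

177.1161 V


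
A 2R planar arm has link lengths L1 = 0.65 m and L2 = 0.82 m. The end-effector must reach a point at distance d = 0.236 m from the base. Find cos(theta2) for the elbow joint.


cos(th2) = (d^2 - L1^2 - L2^2)/(2*L1*L2) = (0.236^2 - 0.65^2 - 0.82^2)/(2*0.65*0.82) = -0.9749

-0.9749


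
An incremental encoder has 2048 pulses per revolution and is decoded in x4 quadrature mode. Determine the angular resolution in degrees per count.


resolution = 360 / (PPR * 4) = 360 / 8192 = 0.0439

0.0439 degrees


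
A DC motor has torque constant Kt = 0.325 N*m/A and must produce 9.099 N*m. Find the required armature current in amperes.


I = tau / Kt = 9.099/0.325 = 27.9969

27.9969 A


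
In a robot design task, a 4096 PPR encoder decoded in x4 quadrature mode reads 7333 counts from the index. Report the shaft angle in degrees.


angle = counts * 360 / (PPR*4) = 7333 * 360 / 16384 = 161.1255

161.1255 degrees


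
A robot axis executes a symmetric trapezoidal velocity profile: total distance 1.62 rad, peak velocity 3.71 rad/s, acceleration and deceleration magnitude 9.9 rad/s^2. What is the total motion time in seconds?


t_acc = v/a = 3.71/9.9 = 0.374747 s
d_acc = v^2/(2a) = 0.695157 rad (each ramp)
d_cruise = 1.62 - 2*0.695157 = 0.229686 rad
t_cruise = 0.229686/3.71 = 0.061910 s
t_total = 2*0.374747 + 0.061910 = 0.8114

0.8114 s


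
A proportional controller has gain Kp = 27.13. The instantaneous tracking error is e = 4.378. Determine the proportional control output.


u_P = Kp * e = 27.13 * 4.378 = 118.7751

118.7751


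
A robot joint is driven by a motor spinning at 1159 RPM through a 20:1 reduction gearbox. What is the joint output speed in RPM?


omega_joint = omega_motor / N = 1159 / 20 = 57.9500

57.9500 RPM


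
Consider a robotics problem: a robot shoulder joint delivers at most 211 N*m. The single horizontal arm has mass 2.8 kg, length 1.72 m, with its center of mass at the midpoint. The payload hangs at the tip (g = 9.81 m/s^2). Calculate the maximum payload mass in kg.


tau_arm = m_arm*g*(L/2) = 2.8*9.81*1.72/2 = 23.6225 N*m
tau_payload = tau_max - tau_arm = 211 - 23.6225 = 187.3775
m_payload = tau_payload / (g*L) = 187.3775 / (9.81*1.72) = 11.1050

11.1050 kg


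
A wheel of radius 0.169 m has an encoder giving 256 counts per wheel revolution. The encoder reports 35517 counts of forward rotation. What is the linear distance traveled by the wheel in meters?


revs = 35517/256 = 138.738281
d = revs * 2*pi*r = 138.738281 * 2*pi*0.169 = 147.3204

147.3204 m


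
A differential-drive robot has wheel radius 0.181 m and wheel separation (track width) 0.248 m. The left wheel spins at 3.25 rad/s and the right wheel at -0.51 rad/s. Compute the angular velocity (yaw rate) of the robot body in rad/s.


omega = r*(wR - wL)/L = 0.181*(-0.51 - (3.25))/0.248 = -2.7442

-2.7442 rad/s


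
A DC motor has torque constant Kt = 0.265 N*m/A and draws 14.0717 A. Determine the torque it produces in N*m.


tau = Kt * I = 0.265*14.0717 = 3.7290

3.7290 N*m


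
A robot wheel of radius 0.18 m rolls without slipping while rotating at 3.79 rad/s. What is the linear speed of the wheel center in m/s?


v = omega * r = 3.79 * 0.18 = 0.6822

0.6822 m/s


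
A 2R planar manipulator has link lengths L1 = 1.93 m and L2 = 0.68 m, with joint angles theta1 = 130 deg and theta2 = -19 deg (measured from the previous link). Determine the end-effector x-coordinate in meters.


x = L1*cos(th1) + L2*cos(th1+th2) = 1.93*cos(130 deg) + 0.68*cos(111 deg) = -1.4843

-1.4843 m


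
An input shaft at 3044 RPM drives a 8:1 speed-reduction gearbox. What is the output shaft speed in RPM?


omega_out = omega_in / N = 3044 / 8 = 380.5000

380.5000 RPM


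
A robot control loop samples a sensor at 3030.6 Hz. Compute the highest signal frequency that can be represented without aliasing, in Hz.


f_max = f_s/2 = 3030.6/2 = 1515.3000

1515.3000 Hz


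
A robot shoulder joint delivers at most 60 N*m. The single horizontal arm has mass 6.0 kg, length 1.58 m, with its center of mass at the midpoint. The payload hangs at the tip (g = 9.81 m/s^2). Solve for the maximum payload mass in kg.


tau_arm = m_arm*g*(L/2) = 6.0*9.81*1.58/2 = 46.4994 N*m
tau_payload = tau_max - tau_arm = 60 - 46.4994 = 13.5006
m_payload = tau_payload / (g*L) = 13.5006 / (9.81*1.58) = 0.8710

0.8710 kg


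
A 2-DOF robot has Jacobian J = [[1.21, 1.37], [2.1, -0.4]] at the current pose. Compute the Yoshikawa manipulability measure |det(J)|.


det(J) = 1.21*-0.4 - (1.37)*(2.1) = -3.3610
|det(J)| = 3.3610

3.3610


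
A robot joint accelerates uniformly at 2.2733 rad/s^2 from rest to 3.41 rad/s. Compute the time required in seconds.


t = delta_omega / alpha = 3.41 / 2.2733 = 1.5000

1.5000 s


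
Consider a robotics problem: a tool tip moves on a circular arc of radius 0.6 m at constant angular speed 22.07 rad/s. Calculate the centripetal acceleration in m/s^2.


a_c = omega^2 * r = 22.07^2 * 0.6 = 292.2509

292.2509 m/s^2


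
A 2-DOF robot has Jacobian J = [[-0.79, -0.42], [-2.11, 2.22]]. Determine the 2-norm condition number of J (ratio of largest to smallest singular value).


JJ^T eigenvalues: trace(JJ^T) = 10.1810, det(JJ^T) = det(J)^2 = 6.96960000
s_max^2 = (10.1810 + sqrt(75.77436100))/2 = 9.44292349
s_min^2 = (10.1810 - sqrt(75.77436100))/2 = 0.73807651
kappa = s_max/s_min = sqrt(9.44292349/0.73807651) = 3.5769

3.5769


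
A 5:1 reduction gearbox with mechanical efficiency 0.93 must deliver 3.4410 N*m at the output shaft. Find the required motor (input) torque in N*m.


tau_in = tau_out / (N * eta) = 3.4410 / (5 * 0.93) = 0.7400

0.7400 N*m


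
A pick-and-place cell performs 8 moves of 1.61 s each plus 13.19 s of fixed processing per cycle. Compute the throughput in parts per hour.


T_cycle = 8*1.61 + 13.19 = 26.0700 s
rate = 3600/T = 138.0898

138.0898 parts/hour


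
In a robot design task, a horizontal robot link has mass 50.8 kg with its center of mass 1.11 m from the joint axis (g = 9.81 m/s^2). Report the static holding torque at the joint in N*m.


tau = m*g*L = 50.8 * 9.81 * 1.11 = 553.1663

553.1663 N*m


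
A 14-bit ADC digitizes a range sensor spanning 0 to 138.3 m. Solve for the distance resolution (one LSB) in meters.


res = range / 2^n = 138.3/2^14 = 138.3/16384 = 0.0084

0.0084 m


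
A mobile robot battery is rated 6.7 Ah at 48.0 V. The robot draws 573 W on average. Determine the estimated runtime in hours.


E = 6.7*48.0 = 321.6000 Wh
t = E/P = 321.6000/573 = 0.5613

0.5613 hours


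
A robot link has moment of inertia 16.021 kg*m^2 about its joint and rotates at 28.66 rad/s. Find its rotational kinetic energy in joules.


KE = (1/2)*I*omega^2 = 0.5*16.021*28.66^2 = 6579.7895

6579.7895 J


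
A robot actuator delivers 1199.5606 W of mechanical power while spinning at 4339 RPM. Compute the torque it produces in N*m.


omega = 4339 * 2*pi/60 = 454.379017 rad/s
tau = P / omega = 1199.5606 / 454.379017 = 2.6400

2.6400 N*m


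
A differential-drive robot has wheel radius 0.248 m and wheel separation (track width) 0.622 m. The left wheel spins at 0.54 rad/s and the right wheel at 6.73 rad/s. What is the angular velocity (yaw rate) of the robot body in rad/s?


omega = r*(wR - wL)/L = 0.248*(6.73 - (0.54))/0.622 = 2.4680

2.4680 rad/s


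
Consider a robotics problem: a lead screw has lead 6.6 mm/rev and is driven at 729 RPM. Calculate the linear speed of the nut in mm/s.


v = lead * (RPM/60) = 6.6*729/60 = 80.1900

80.1900 mm/s


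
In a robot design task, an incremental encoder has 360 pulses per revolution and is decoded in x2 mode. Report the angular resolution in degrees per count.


resolution = 360 / (PPR * 2) = 360 / 720 = 0.5000

0.5000 degrees


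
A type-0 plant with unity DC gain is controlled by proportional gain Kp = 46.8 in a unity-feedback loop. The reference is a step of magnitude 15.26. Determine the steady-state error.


e_ss = R/(1 + Kp) = 15.26/(1 + 46.8) = 15.26/47.8000 = 0.3192

0.3192


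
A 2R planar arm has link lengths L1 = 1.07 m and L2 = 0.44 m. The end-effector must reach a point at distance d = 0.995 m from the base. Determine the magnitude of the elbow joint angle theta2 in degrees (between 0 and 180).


cos(th2) = (d^2 - L1^2 - L2^2)/(2*L1*L2) = (0.995^2 - 1.07^2 - 0.44^2)/(2*1.07*0.44) = -0.37008815
th2 = acos(-0.37008815) = 111.7211 deg

111.7211 degrees


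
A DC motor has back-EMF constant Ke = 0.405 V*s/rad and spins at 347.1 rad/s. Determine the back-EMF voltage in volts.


V_emf = Ke * omega = 0.405*347.1 = 140.5755

140.5755 V


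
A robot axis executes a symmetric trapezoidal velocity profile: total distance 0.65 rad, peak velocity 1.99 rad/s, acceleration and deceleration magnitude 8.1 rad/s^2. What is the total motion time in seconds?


t_acc = v/a = 1.99/8.1 = 0.245679 s
d_acc = v^2/(2a) = 0.244451 rad (each ramp)
d_cruise = 0.65 - 2*0.244451 = 0.161098 rad
t_cruise = 0.161098/1.99 = 0.080954 s
t_total = 2*0.245679 + 0.080954 = 0.5723

0.5723 s


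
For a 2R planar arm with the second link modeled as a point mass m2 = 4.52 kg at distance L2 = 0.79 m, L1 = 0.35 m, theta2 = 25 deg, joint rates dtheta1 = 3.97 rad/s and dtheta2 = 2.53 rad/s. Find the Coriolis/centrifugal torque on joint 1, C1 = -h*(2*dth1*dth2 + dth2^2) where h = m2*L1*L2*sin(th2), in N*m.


h = m2*L1*L2*sin(th2) = 4.52*0.35*0.79*sin(25 deg) = 0.528180
C1 = -h*(2*3.97*2.53 + 2.53^2) = -0.528180*26.4891 = -13.9910

-13.9910 N*m


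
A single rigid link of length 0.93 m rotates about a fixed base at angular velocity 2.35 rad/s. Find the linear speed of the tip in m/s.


v = L*omega = 0.93 * 2.35 = 2.1855

2.1855 m/s


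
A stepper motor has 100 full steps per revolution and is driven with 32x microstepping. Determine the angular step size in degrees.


step = 360/(100*32) = 360/3200 = 0.1125

0.1125 degrees


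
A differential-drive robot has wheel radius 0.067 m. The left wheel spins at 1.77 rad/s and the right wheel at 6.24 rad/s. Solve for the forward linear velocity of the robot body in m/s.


v = r*(wR + wL)/2 = 0.067*(6.24 + 1.77)/2 = 0.2683

0.2683 m/s


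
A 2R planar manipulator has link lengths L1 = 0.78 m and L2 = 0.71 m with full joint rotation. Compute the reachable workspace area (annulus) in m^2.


r_max = L1 + L2 = 1.4900, r_min = |L1 - L2| = 0.0700
A = pi*(r_max^2 - r_min^2) = pi*(2.2201 - 0.0049) = 6.9593

6.9593 m^2


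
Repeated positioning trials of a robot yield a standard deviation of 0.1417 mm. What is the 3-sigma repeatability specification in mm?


repeatability = 3*sigma = 3*0.1417 = 0.4251

0.4251 mm


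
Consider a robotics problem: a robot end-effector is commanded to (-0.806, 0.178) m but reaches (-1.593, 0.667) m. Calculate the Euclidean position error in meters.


dx = -1.593 - (-0.806) = -0.7870, dy = 0.667 - (0.178) = 0.4890
err = sqrt(0.619369 + 0.239121) = 0.9265

0.9265 m


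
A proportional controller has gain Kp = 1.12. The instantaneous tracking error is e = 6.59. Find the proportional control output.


u_P = Kp * e = 1.12 * 6.59 = 7.3808

7.3808


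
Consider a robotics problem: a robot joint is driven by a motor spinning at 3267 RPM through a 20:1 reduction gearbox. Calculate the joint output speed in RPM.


omega_joint = omega_motor / N = 3267 / 20 = 163.3500

163.3500 RPM


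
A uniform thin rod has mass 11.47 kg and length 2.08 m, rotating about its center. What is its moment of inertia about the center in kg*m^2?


I = (1/12)*m*L^2 = (1/12)*11.47*2.08^2 = 4.1353

4.1353 kg*m^2


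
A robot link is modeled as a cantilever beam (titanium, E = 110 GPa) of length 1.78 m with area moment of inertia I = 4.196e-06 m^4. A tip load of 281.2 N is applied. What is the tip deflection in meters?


delta = F*L^3/(3*E*I) = 281.2*1.78^3/(3*1.100e+11*4.196e-06)
      = 1585.8982624/1384680 = 0.0011

0.0011 m
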